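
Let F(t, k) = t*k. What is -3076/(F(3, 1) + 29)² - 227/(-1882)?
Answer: -694573/240896 ≈ -2.8833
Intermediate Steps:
F(t, k) = k*t
-3076/(F(3, 1) + 29)² - 227/(-1882) = -3076/(1*3 + 29)² - 227/(-1882) = -3076/(3 + 29)² - 227*(-1/1882) = -3076/(32²) + 227/1882 = -3076/1024 + 227/1882 = -3076*1/1024 + 227/1882 = -769/256 + 227/1882 = -694573/240896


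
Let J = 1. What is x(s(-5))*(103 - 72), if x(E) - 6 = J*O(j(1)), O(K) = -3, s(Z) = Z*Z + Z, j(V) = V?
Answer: 93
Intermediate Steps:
s(Z) = Z + Z**2 (s(Z) = Z**2 + Z = Z + Z**2)
x(E) = 3 (x(E) = 6 + 1*(-3) = 6 - 3 = 3)
x(s(-5))*(103 - 72) = 3*(103 - 72) = 3*31 = 93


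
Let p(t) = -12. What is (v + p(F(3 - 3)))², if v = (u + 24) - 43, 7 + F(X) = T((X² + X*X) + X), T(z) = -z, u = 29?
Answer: 4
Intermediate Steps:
F(X) = -7 - X - 2*X² (F(X) = -7 - ((X² + X*X) + X) = -7 - ((X² + X²) + X) = -7 - (2*X² + X) = -7 - (X + 2*X²) = -7 + (-X - 2*X²) = -7 - X - 2*X²)
v = 10 (v = (29 + 24) - 43 = 53 - 43 = 10)
(v + p(F(3 - 3)))² = (10 - 12)² = (-2)² = 4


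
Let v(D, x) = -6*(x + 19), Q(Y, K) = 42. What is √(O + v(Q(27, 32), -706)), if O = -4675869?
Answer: 3*I*√519083 ≈ 2161.4*I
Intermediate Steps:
v(D, x) = -114 - 6*x (v(D, x) = -6*(19 + x) = -114 - 6*x)
√(O + v(Q(27, 32), -706)) = √(-4675869 + (-114 - 6*(-706))) = √(-4675869 + (-114 + 4236)) = √(-4675869 + 4122) = √(-4671747) = 3*I*√519083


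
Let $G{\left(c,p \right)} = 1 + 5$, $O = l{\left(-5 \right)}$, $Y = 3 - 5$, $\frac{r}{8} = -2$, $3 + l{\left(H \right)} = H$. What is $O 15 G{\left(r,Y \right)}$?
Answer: $-720$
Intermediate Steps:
$l{\left(H \right)} = -3 + H$
$r = -16$ ($r = 8 \left(-2\right) = -16$)
$Y = -2$
$O = -8$ ($O = -3 - 5 = -8$)
$G{\left(c,p \right)} = 6$
$O 15 G{\left(r,Y \right)} = \left(-8\right) 15 \cdot 6 = \left(-120\right) 6 = -720$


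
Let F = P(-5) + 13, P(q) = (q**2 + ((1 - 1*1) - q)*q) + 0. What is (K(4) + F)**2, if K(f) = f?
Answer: 289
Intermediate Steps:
P(q) = 0 (P(q) = (q**2 + ((1 - 1) - q)*q) + 0 = (q**2 + (0 - q)*q) + 0 = (q**2 + (-q)*q) + 0 = (q**2 - q**2) + 0 = 0 + 0 = 0)
F = 13 (F = 0 + 13 = 13)
(K(4) + F)**2 = (4 + 13)**2 = 17**2 = 289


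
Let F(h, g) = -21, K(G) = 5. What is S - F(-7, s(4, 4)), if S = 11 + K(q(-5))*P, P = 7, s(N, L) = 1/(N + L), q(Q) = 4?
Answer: 67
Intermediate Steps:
s(N, L) = 1/(L + N)
S = 46 (S = 11 + 5*7 = 11 + 35 = 46)
S - F(-7, s(4, 4)) = 46 - 1*(-21) = 46 + 21 = 67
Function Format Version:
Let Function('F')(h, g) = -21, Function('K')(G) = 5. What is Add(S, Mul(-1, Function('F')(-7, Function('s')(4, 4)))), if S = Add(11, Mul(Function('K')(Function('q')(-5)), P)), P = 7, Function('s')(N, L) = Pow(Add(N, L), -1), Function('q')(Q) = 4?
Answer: 67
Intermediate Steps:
Function('s')(N, L) = Pow(Add(L, N), -1)
S = 46 (S = Add(11, Mul(5, 7)) = Add(11, 35) = 46)
Add(S, Mul(-1, Function('F')(-7, Function('s')(4, 4)))) = Add(46, Mul(-1, -21)) = Add(46, 21) = 67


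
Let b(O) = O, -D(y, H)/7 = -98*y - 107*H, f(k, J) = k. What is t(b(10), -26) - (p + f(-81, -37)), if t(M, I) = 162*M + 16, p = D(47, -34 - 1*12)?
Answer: 3929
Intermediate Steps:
D(y, H) = 686*y + 749*H (D(y, H) = -7*(-98*y - 107*H) = -7*(-107*H - 98*y) = 686*y + 749*H)
p = -2212 (p = 686*47 + 749*(-34 - 1*12) = 32242 + 749*(-34 - 12) = 32242 + 749*(-46) = 32242 - 34454 = -2212)
t(M, I) = 16 + 162*M
t(b(10), -26) - (p + f(-81, -37)) = (16 + 162*10) - (-2212 - 81) = (16 + 1620) - 1*(-2293) = 1636 + 2293 = 3929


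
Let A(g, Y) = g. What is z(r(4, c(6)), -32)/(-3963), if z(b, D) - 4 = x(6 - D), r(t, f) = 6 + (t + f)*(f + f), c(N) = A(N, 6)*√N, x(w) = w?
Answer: -14/1321 ≈ -0.010598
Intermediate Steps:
c(N) = N^(3/2) (c(N) = N*√N = N^(3/2))
r(t, f) = 6 + 2*f*(f + t) (r(t, f) = 6 + (f + t)*(2*f) = 6 + 2*f*(f + t))
z(b, D) = 10 - D (z(b, D) = 4 + (6 - D) = 10 - D)
z(r(4, c(6)), -32)/(-3963) = (10 - 1*(-32))/(-3963) = (10 + 32)*(-1/3963) = 42*(-1/3963) = -14/1321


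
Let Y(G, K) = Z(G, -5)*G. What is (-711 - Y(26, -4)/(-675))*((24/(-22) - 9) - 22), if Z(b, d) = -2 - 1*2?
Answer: 15404567/675 ≈ 22822.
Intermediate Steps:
Z(b, d) = -4 (Z(b, d) = -2 - 2 = -4)
Y(G, K) = -4*G
(-711 - Y(26, -4)/(-675))*((24/(-22) - 9) - 22) = (-711 - (-4*26)/(-675))*((24/(-22) - 9) - 22) = (-711 - (-104)*(-1)/675)*((24*(-1/22) - 9) - 22) = (-711 - 1*104/675)*((-12/11 - 9) - 22) = (-711 - 104/675)*(-111/11 - 22) = -480029/675*(-353/11) = 15404567/675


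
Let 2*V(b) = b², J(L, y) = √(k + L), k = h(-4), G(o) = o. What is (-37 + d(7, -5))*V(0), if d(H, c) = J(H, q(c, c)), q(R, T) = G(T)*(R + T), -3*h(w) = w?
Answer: 0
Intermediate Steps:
h(w) = -w/3
k = 4/3 (k = -⅓*(-4) = 4/3 ≈ 1.3333)
q(R, T) = T*(R + T)
J(L, y) = √(4/3 + L)
V(b) = b²/2
d(H, c) = √(12 + 9*H)/3
(-37 + d(7, -5))*V(0) = (-37 + √(12 + 9*7)/3)*((½)*0²) = (-37 + √(12 + 63)/3)*((½)*0) = (-37 + √75/3)*0 = (-37 + (5*√3)/3)*0 = (-37 + 5*√3/3)*0 = 0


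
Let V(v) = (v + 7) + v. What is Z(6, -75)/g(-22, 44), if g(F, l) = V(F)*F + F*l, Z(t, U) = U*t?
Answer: 225/77 ≈ 2.9221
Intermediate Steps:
V(v) = 7 + 2*v (V(v) = (7 + v) + v = 7 + 2*v)
g(F, l) = F*l + F*(7 + 2*F) (g(F, l) = (7 + 2*F)*F + F*l = F*(7 + 2*F) + F*l = F*l + F*(7 + 2*F))
Z(6, -75)/g(-22, 44) = (-75*6)/((-22*(7 + 44 + 2*(-22)))) = -450*(-1/(22*(7 + 44 - 44))) = -450/((-22*7)) = -450/(-154) = -450*(-1/154) = 225/77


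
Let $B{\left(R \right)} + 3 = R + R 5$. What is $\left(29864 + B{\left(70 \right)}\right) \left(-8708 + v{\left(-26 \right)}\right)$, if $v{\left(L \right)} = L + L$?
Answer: $-265261560$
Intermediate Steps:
$B{\left(R \right)} = -3 + 6 R$ ($B{\left(R \right)} = -3 + \left(R + R 5\right) = -3 + \left(R + 5 R\right) = -3 + 6 R$)
$v{\left(L \right)} = 2 L$
$\left(29864 + B{\left(70 \right)}\right) \left(-8708 + v{\left(-26 \right)}\right) = \left(29864 + \left(-3 + 6 \cdot 70\right)\right) \left(-8708 + 2 \left(-26\right)\right) = \left(29864 + \left(-3 + 420\right)\right) \left(-8708 - 52\right) = \left(29864 + 417\right) \left(-8760\right) = 30281 \left(-8760\right) = -265261560$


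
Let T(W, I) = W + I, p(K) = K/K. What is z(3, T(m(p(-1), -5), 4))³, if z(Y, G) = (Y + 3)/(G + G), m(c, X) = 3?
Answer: 27/343 ≈ 0.078717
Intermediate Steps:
p(K) = 1
T(W, I) = I + W
z(Y, G) = (3 + Y)/(2*G) (z(Y, G) = (3 + Y)/((2*G)) = (3 + Y)*(1/(2*G)) = (3 + Y)/(2*G))
z(3, T(m(p(-1), -5), 4))³ = ((3 + 3)/(2*(4 + 3)))³ = ((½)*6/7)³ = ((½)*(⅐)*6)³ = (3/7)³ = 27/343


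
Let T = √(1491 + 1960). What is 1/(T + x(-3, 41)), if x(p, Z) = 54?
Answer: -54/535 + √3451/535 ≈ 0.0088696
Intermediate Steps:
T = √3451 ≈ 58.745
1/(T + x(-3, 41)) = 1/(√3451 + 54) = 1/(54 + √3451)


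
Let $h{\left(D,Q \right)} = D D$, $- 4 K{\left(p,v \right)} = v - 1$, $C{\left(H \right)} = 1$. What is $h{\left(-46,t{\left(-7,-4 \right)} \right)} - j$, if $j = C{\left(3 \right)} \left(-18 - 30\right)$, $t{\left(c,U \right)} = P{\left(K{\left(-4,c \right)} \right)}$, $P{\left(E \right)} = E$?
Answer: $2164$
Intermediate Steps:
$K{\left(p,v \right)} = \frac{1}{4} - \frac{v}{4}$ ($K{\left(p,v \right)} = - \frac{v - 1}{4} = - \frac{-1 + v}{4} = \frac{1}{4} - \frac{v}{4}$)
$t{\left(c,U \right)} = \frac{1}{4} - \frac{c}{4}$
$h{\left(D,Q \right)} = D^{2}$
$j = -48$ ($j = 1 \left(-18 - 30\right) = 1 \left(-48\right) = -48$)
$h{\left(-46,t{\left(-7,-4 \right)} \right)} - j = \left(-46\right)^{2} - -48 = 2116 + 48 = 2164$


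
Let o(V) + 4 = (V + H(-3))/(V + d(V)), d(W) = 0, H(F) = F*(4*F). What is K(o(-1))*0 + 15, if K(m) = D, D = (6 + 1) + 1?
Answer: 15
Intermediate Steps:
H(F) = 4*F²
D = 8 (D = 7 + 1 = 8)
o(V) = -4 + (36 + V)/V (o(V) = -4 + (V + 4*(-3)²)/(V + 0) = -4 + (V + 4*9)/V = -4 + (V + 36)/V = -4 + (36 + V)/V)
K(m) = 8
K(o(-1))*0 + 15 = 8*0 + 15 = 0 + 15 = 15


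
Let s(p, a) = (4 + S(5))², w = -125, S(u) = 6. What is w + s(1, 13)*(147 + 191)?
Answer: 33675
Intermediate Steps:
s(p, a) = 100 (s(p, a) = (4 + 6)² = 10² = 100)
w + s(1, 13)*(147 + 191) = -125 + 100*(147 + 191) = -125 + 100*338 = -125 + 33800 = 33675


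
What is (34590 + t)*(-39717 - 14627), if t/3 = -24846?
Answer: 2170934112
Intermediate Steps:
t = -74538 (t = 3*(-24846) = -74538)
(34590 + t)*(-39717 - 14627) = (34590 - 74538)*(-39717 - 14627) = -39948*(-54344) = 2170934112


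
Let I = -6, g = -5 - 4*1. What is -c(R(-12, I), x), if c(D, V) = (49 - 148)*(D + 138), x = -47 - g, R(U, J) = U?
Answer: 12474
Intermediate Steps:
g = -9 (g = -5 - 4 = -9)
x = -38 (x = -47 - 1*(-9) = -47 + 9 = -38)
c(D, V) = -13662 - 99*D (c(D, V) = -99*(138 + D) = -13662 - 99*D)
-c(R(-12, I), x) = -(-13662 - 99*(-12)) = -(-13662 + 1188) = -1*(-12474) = 12474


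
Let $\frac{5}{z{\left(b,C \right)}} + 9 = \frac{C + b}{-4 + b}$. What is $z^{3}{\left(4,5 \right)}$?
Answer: $0$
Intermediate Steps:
$z{\left(b,C \right)} = \frac{5}{-9 + \frac{C + b}{-4 + b}}$
$z^{3}{\left(4,5 \right)} = \left(\frac{5 \left(-4 + 4\right)}{36 + 5 - 32}\right)^{3} = \left(5 \frac{1}{36 + 5 - 32} \cdot 0\right)^{3} = \left(5 \cdot \frac{1}{9} \cdot 0\right)^{3} = 0^{3} = 0$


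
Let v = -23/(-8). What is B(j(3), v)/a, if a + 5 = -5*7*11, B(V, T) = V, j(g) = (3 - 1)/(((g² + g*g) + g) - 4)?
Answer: -1/3315 ≈ -0.00030166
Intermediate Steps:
v = 23/8 (v = -23*(-⅛) = 23/8 ≈ 2.8750)
j(g) = 2/(-4 + g + 2*g²) (j(g) = 2/(((g² + g²) + g) - 4) = 2/((2*g² + g) - 4) = 2/((g + 2*g²) - 4) = 2/(-4 + g + 2*g²))
a = -390 (a = -5 - 5*7*11 = -5 - 35*11 = -5 - 385 = -390)
B(j(3), v)/a = (2/(-4 + 3 + 2*3²))/(-390) = (2/(-4 + 3 + 2*9))*(-1/390) = (2/(-4 + 3 + 18))*(-1/390) = (2/17)*(-1/390) = -1/3315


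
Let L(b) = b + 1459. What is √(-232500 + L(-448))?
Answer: 51*I*√89 ≈ 481.13*I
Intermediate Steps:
L(b) = 1459 + b
√(-232500 + L(-448)) = √(-232500 + (1459 - 448)) = √(-232500 + 1011) = √(-231489) = 51*I*√89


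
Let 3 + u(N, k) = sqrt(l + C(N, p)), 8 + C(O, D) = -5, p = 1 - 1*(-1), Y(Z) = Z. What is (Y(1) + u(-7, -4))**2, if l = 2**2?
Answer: (2 - 3*I)**2 ≈ -5.0 - 12.0*I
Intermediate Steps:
p = 2 (p = 1 + 1 = 2)
C(O, D) = -13 (C(O, D) = -8 - 5 = -13)
l = 4
u(N, k) = -3 + 3*I (u(N, k) = -3 + sqrt(4 - 13) = -3 + sqrt(-9) = -3 + 3*I)
(Y(1) + u(-7, -4))**2 = (1 + (-3 + 3*I))**2 = (-2 + 3*I)**2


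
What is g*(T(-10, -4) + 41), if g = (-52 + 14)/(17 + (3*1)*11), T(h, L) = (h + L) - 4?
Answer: -437/25 ≈ -17.480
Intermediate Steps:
T(h, L) = -4 + L + h (T(h, L) = (L + h) - 4 = -4 + L + h)
g = -19/25 (g = -38/(17 + 3*11) = -38/(17 + 33) = -38/50 = -38*1/50 = -19/25 ≈ -0.76000)
g*(T(-10, -4) + 41) = -19*((-4 - 4 - 10) + 41)/25 = -19*(-18 + 41)/25 = -19/25*23 = -437/25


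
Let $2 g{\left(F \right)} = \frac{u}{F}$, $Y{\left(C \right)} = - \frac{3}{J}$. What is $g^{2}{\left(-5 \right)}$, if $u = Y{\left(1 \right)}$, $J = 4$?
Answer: $\frac{9}{1600} \approx 0.005625$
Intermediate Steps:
$Y{\left(C \right)} = - \frac{3}{4}$
$u = - \frac{3}{4} \approx -0.75$
$g{\left(F \right)} = - \frac{3}{8 F}$ ($g{\left(F \right)} = \frac{\left(- \frac{3}{4}\right) \frac{1}{F}}{2} = - \frac{3}{8 F}$)
$g^{2}{\left(-5 \right)} = \left(- \frac{3}{8 \left(-5\right)}\right)^{2} = \left(\left(- \frac{3}{8}\right) \left(- \frac{1}{5}\right)\right)^{2} = \left(\frac{3}{40}\right)^{2} = \frac{9}{1600}$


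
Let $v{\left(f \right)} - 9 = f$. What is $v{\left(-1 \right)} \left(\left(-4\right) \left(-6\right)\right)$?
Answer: $192$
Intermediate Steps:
$v{\left(f \right)} = 9 + f$
$v{\left(-1 \right)} \left(\left(-4\right) \left(-6\right)\right) = \left(9 - 1\right) \left(\left(-4\right) \left(-6\right)\right) = 8 \cdot 24 = 192$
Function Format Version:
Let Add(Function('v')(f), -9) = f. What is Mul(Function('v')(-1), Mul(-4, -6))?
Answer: 192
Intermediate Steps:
Function('v')(f) = Add(9, f)
Mul(Function('v')(-1), Mul(-4, -6)) = Mul(Add(9, -1), Mul(-4, -6)) = Mul(8, 24) = 192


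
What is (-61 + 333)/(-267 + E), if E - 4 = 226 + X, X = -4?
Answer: -272/41 ≈ -6.6341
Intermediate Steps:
E = 226 (E = 4 + (226 - 4) = 4 + 222 = 226)
(-61 + 333)/(-267 + E) = (-61 + 333)/(-267 + 226) = 272/(-41) = 272*(-1/41) = -272/41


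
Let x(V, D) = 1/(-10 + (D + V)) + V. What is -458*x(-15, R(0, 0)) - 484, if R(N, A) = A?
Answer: 160108/25 ≈ 6404.3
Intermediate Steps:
x(V, D) = V + 1/(-10 + D + V) (x(V, D) = 1/(-10 + D + V) + V = V + 1/(-10 + D + V))
-458*x(-15, R(0, 0)) - 484 = -458*(1 + (-15)² - 10*(-15) + 0*(-15))/(-10 + 0 - 15) - 484 = -458*(1 + 225 + 150 + 0)/(-25) - 484 = -(-458)*376/25 - 484 = -458*(-376/25) - 484 = 172208/25 - 484 = 160108/25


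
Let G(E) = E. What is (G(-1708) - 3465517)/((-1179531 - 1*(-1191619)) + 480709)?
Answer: -3467225/492797 ≈ -7.0358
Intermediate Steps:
(G(-1708) - 3465517)/((-1179531 - 1*(-1191619)) + 480709) = (-1708 - 3465517)/((-1179531 - 1*(-1191619)) + 480709) = -3467225/((-1179531 + 1191619) + 480709) = -3467225/(12088 + 480709) = -3467225/492797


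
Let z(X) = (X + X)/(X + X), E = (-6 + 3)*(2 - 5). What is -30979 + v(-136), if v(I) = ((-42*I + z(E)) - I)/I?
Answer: -4218993/136 ≈ -31022.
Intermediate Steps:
E = 9 (E = -3*(-3) = 9)
z(X) = 1 (z(X) = (2*X)/((2*X)) = (2*X)*(1/(2*X)) = 1)
v(I) = (1 - 43*I)/I (v(I) = ((-42*I + 1) - I)/I = ((1 - 42*I) - I)/I = (1 - 43*I)/I)
-30979 + v(-136) = -30979 + (-43 + 1/(-136)) = -30979 + (-43 - 1/136) = -30979 - 5849/136 = -4218993/136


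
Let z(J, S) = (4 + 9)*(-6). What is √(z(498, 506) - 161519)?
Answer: I*√161597 ≈ 401.99*I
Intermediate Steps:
z(J, S) = -78 (z(J, S) = 13*(-6) = -78)
√(z(498, 506) - 161519) = √(-78 - 161519) = √(-161597) = I*√161597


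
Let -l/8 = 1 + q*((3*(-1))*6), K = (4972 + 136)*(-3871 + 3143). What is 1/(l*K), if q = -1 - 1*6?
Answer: 1/3778121984 ≈ 2.6468e-10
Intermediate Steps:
q = -7 (q = -1 - 6 = -7)
K = -3718624 (K = 5108*(-728) = -3718624)
l = -1016 (l = -8*(1 - 7*3*(-1)*6) = -8*(1 - (-21)*6) = -8*(1 - 7*(-18)) = -8*(1 + 126) = -8*127 = -1016)
1/(l*K) = 1/(-1016*(-3718624)) = 1/3778121984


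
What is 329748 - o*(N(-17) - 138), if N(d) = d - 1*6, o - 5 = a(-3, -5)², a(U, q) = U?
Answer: 332002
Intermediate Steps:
o = 14 (o = 5 + (-3)² = 5 + 9 = 14)
N(d) = -6 + d (N(d) = d - 6 = -6 + d)
329748 - o*(N(-17) - 138) = 329748 - 14*((-6 - 17) - 138) = 329748 - 14*(-23 - 138) = 329748 - 14*(-161) = 329748 - 1*(-2254) = 329748 + 2254 = 332002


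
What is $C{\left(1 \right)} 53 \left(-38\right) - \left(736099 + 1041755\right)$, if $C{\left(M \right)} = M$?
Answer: $-1779868$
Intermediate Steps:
$C{\left(1 \right)} 53 \left(-38\right) - \left(736099 + 1041755\right) = 1 \cdot 53 \left(-38\right) - \left(736099 + 1041755\right) = 53 \left(-38\right) - 1777854 = -2014 - 1777854 = -1779868$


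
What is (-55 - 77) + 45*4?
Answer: 48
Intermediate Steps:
(-55 - 77) + 45*4 = -132 + 180 = 48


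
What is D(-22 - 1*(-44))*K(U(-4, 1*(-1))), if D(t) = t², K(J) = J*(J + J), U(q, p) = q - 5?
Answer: 78408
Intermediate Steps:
U(q, p) = -5 + q
K(J) = 2*J² (K(J) = J*(2*J) = 2*J²)
D(-22 - 1*(-44))*K(U(-4, 1*(-1))) = (-22 - 1*(-44))²*(2*(-5 - 4)²) = (-22 + 44)²*(2*(-9)²) = 22²*(2*81) = 484*162 = 78408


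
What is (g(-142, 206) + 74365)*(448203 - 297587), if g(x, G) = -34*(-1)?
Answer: 11205679784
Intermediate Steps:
g(x, G) = 34
(g(-142, 206) + 74365)*(448203 - 297587) = (34 + 74365)*(448203 - 297587) = 74399*150616 = 11205679784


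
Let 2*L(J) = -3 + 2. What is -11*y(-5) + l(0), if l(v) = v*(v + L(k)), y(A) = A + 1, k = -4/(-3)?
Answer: 44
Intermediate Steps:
k = 4/3 (k = -4*(-⅓) = 4/3 ≈ 1.3333)
y(A) = 1 + A
L(J) = -½ (L(J) = (-3 + 2)/2 = (½)*(-1) = -½)
l(v) = v*(-½ + v) (l(v) = v*(v - ½) = v*(-½ + v))
-11*y(-5) + l(0) = -11*(1 - 5) + 0*(-½ + 0) = -11*(-4) + 0*(-½) = 44 + 0 = 44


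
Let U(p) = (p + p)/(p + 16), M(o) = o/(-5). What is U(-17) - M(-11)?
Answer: 159/5 ≈ 31.800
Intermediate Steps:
M(o) = -o/5 (M(o) = o*(-1/5) = -o/5)
U(p) = 2*p/(16 + p) (U(p) = (2*p)/(16 + p) = 2*p/(16 + p))
U(-17) - M(-11) = 2*(-17)/(16 - 17) - (-1)*(-11)/5 = 2*(-17)/(-1) - 1*11/5 = 2*(-17)*(-1) - 11/5 = 34 - 11/5 = 159/5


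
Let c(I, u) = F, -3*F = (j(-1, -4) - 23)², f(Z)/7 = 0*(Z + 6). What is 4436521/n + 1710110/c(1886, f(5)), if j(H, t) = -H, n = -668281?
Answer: -1715324669447/161724002 ≈ -10607.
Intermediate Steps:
f(Z) = 0 (f(Z) = 7*(0*(Z + 6)) = 7*(0*(6 + Z)) = 7*0 = 0)
F = -484/3 (F = -(-1*(-1) - 23)²/3 = -(1 - 23)²/3 = -⅓*(-22)² = -⅓*484 = -484/3 ≈ -161.33)
c(I, u) = -484/3
4436521/n + 1710110/c(1886, f(5)) = 4436521/(-668281) + 1710110/(-484/3) = 4436521*(-1/668281) + 1710110*(-3/484) = -4436521/668281 - 2565165/242 = -1715324669447/161724002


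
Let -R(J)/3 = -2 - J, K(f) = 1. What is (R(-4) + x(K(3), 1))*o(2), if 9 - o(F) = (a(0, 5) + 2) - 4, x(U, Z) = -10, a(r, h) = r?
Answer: -176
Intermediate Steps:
R(J) = 6 + 3*J (R(J) = -3*(-2 - J) = 6 + 3*J)
o(F) = 11 (o(F) = 9 - ((0 + 2) - 4) = 9 - (2 - 4) = 9 - 1*(-2) = 9 + 2 = 11)
(R(-4) + x(K(3), 1))*o(2) = ((6 + 3*(-4)) - 10)*11 = ((6 - 12) - 10)*11 = (-6 - 10)*11 = -16*11 = -176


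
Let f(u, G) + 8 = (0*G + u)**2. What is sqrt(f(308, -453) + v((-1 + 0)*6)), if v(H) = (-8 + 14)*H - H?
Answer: sqrt(94826) ≈ 307.94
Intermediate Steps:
v(H) = 5*H (v(H) = 6*H - H = 5*H)
f(u, G) = -8 + u**2 (f(u, G) = -8 + (0*G + u)**2 = -8 + (0 + u)**2 = -8 + u**2)
sqrt(f(308, -453) + v((-1 + 0)*6)) = sqrt((-8 + 308**2) + 5*((-1 + 0)*6)) = sqrt((-8 + 94864) + 5*(-1*6)) = sqrt(94856 + 5*(-6)) = sqrt(94856 - 30) = sqrt(94826)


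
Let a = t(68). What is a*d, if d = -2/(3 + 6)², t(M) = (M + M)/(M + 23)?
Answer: -272/7371 ≈ -0.036901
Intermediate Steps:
t(M) = 2*M/(23 + M) (t(M) = (2*M)/(23 + M) = 2*M/(23 + M))
d = -2/81 (d = -2/(9²) = -2/81 ≈ -0.024691)
a = 136/91 (a = 2*68/(23 + 68) = 2*68/91 = 2*68*(1/91) = 136/91 ≈ 1.4945)
a*d = (136/91)*(-2/81) = -272/7371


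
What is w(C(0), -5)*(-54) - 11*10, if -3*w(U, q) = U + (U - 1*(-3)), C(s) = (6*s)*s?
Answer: -56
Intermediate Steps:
C(s) = 6*s**2
w(U, q) = -1 - 2*U/3 (w(U, q) = -(U + (U - 1*(-3)))/3 = -(U + (U + 3))/3 = -(U + (3 + U))/3 = -(3 + 2*U)/3 = -1 - 2*U/3)
w(C(0), -5)*(-54) - 11*10 = (-1 - 4*0**2)*(-54) - 11*10 = (-1 - 4*0)*(-54) - 110 = (-1 - 2/3*0)*(-54) - 110 = (-1 + 0)*(-54) - 110 = -1*(-54) - 110 = 54 - 110 = -56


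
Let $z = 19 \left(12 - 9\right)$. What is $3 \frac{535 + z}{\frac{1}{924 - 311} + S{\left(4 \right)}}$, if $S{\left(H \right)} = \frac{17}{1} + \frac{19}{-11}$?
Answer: $\frac{11975568}{102995} \approx 116.27$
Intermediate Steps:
$z = 57$ ($z = 19 \left(12 - 9\right) = 19 \cdot 3 = 57$)
$S{\left(H \right)} = \frac{168}{11}$ ($S{\left(H \right)} = 17 \cdot 1 + 19 \left(- \frac{1}{11}\right) = 17 - \frac{19}{11} = \frac{168}{11}$)
$3 \frac{535 + z}{\frac{1}{924 - 311} + S{\left(4 \right)}} = 3 \frac{535 + 57}{\frac{1}{924 - 311} + \frac{168}{11}} = 3 \frac{592}{\frac{1}{613} + \frac{168}{11}} = 3 \frac{592}{\frac{102995}{6743}} = 3 \cdot 592 \cdot \frac{6743}{102995} = 3 \cdot \frac{3991856}{102995} = \frac{11975568}{102995}$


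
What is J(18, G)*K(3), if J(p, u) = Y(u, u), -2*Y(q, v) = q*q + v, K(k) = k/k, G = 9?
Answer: -45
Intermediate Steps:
K(k) = 1
Y(q, v) = -v/2 - q**2/2 (Y(q, v) = -(q*q + v)/2 = -(q**2 + v)/2 = -(v + q**2)/2 = -v/2 - q**2/2)
J(p, u) = -u/2 - u**2/2
J(18, G)*K(3) = ((1/2)*9*(-1 - 1*9))*1 = ((1/2)*9*(-1 - 9))*1 = ((1/2)*9*(-10))*1 = -45*1 = -45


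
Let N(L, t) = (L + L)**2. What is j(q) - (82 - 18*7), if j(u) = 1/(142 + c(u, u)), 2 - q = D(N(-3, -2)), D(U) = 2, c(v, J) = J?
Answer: 6249/142 ≈ 44.007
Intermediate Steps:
N(L, t) = 4*L**2 (N(L, t) = (2*L)**2 = 4*L**2)
q = 0 (q = 2 - 1*2 = 2 - 2 = 0)
j(u) = 1/(142 + u)
j(q) - (82 - 18*7) = 1/(142 + 0) - (82 - 18*7) = 1/142 - (82 - 126) = 1/142 - 1*(-44) = 1/142 + 44 = 6249/142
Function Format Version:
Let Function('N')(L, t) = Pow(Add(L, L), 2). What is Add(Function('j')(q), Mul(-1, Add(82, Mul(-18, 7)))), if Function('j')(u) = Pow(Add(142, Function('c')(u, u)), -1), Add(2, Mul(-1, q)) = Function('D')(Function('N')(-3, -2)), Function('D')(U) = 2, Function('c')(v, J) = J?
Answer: Rational(6249, 142) ≈ 44.007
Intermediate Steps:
Function('N')(L, t) = Mul(4, Pow(L, 2)) (Function('N')(L, t) = Pow(Mul(2, L), 2) = Mul(4, Pow(L, 2)))
q = 0 (q = Add(2, Mul(-1, 2)) = Add(2, -2) = 0)
Function('j')(u) = Pow(Add(142, u), -1)
Add(Function('j')(q), Mul(-1, Add(82, Mul(-18, 7)))) = Add(Pow(Add(142, 0), -1), Mul(-1, Add(82, Mul(-18, 7)))) = Add(Pow(142, -1), Mul(-1, Add(82, -126))) = Add(Rational(1, 142), Mul(-1, -44)) = Add(Rational(1, 142), 44) = Rational(6249, 142)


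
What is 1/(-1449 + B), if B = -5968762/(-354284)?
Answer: -177142/253694377 ≈ -0.00069825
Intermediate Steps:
B = 2984381/177142 (B = -5968762*(-1/354284) = 2984381/177142 ≈ 16.847)
1/(-1449 + B) = 1/(-1449 + 2984381/177142) = 1/(-253694377/177142) = -177142/253694377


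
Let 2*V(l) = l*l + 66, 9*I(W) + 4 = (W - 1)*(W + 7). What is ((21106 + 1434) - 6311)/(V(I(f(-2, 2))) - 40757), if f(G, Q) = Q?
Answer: -2629098/6597263 ≈ -0.39851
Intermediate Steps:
I(W) = -4/9 + (-1 + W)*(7 + W)/9 (I(W) = -4/9 + ((W - 1)*(W + 7))/9 = -4/9 + ((-1 + W)*(7 + W))/9 = -4/9 + (-1 + W)*(7 + W)/9)
V(l) = 33 + l²/2 (V(l) = (l*l + 66)/2 = (l² + 66)/2 = (66 + l²)/2 = 33 + l²/2)
((21106 + 1434) - 6311)/(V(I(f(-2, 2))) - 40757) = ((21106 + 1434) - 6311)/((33 + (-11/9 + (⅑)*2² + (⅔)*2)²/2) - 40757) = (22540 - 6311)/((33 + (-11/9 + (⅑)*4 + 4/3)²/2) - 40757) = 16229/((33 + (-11/9 + 4/9 + 4/3)²/2) - 40757) = 16229/((33 + (5/9)²/2) - 40757) = 16229/((33 + (½)*(25/81)) - 40757) = 16229/((33 + 25/162) - 40757) = 16229/(5371/162 - 40757) = 16229/(-6597263/162) = 16229*(-162/6597263) = -2629098/6597263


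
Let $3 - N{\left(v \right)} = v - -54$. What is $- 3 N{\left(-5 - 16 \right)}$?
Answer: $90$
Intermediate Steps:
$N{\left(v \right)} = -51 - v$ ($N{\left(v \right)} = 3 - \left(v - -54\right) = 3 - \left(v + 54\right) = 3 - \left(54 + v\right) = -51 - v$)
$- 3 N{\left(-5 - 16 \right)} = - 3 \left(-51 - \left(-5 - 16\right)\right) = - 3 \left(-51 - -21\right) = - 3 \left(-51 + 21\right) = \left(-3\right) \left(-30\right) = 90$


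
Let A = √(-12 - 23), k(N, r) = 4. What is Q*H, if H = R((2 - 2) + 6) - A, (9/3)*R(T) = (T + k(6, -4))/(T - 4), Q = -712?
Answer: -3560/3 + 712*I*√35 ≈ -1186.7 + 4212.3*I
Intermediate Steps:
A = I*√35 (A = √(-35) = I*√35 ≈ 5.9161*I)
R(T) = (4 + T)/(3*(-4 + T)) (R(T) = ((T + 4)/(T - 4))/3 = ((4 + T)/(-4 + T))/3 = (4 + T)/(3*(-4 + T)))
H = 5/3 - I*√35 (H = (4 + ((2 - 2) + 6))/(3*(-4 + ((2 - 2) + 6))) - I*√35 = (4 + (0 + 6))/(3*(-4 + (0 + 6))) - I*√35 = (4 + 6)/(3*(-4 + 6)) - I*√35 = (⅓)*10/2 - I*√35 = (⅓)*(½)*10 - I*√35 = 5/3 - I*√35 ≈ 1.6667 - 5.9161*I)
Q*H = -712*(5/3 - I*√35) = -3560/3 + 712*I*√35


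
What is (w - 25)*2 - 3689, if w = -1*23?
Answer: -3785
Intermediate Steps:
w = -23
(w - 25)*2 - 3689 = (-23 - 25)*2 - 3689 = -48*2 - 3689 = -96 - 3689 = -3785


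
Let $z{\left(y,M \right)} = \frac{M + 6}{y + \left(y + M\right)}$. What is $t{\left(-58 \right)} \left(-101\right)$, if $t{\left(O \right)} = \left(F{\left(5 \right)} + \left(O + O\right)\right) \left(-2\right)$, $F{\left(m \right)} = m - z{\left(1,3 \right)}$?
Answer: $- \frac{113928}{5} \approx -22786.0$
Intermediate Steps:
$z{\left(y,M \right)} = \frac{6 + M}{M + 2 y}$ ($z{\left(y,M \right)} = \frac{6 + M}{y + \left(M + y\right)} = \frac{6 + M}{M + 2 y}$)
$F{\left(m \right)} = - \frac{9}{5} + m$ ($F{\left(m \right)} = m - \frac{6 + 3}{3 + 2 \cdot 1} = m - \frac{1}{3 + 2} \cdot 9 = m - \frac{1}{5} \cdot 9 = m - \frac{9}{5} = - \frac{9}{5} + m$)
$t{\left(O \right)} = - \frac{32}{5} - 4 O$ ($t{\left(O \right)} = \left(\left(- \frac{9}{5} + 5\right) + \left(O + O\right)\right) \left(-2\right) = \left(\frac{16}{5} + 2 O\right) \left(-2\right) = - \frac{32}{5} - 4 O$)
$t{\left(-58 \right)} \left(-101\right) = \left(- \frac{32}{5} - -232\right) \left(-101\right) = \left(- \frac{32}{5} + 232\right) \left(-101\right) = \frac{1128}{5} \left(-101\right) = - \frac{113928}{5}$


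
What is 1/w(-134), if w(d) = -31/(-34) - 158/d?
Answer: 2278/4763 ≈ 0.47827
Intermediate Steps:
w(d) = 31/34 - 158/d (w(d) = -31*(-1/34) - 158/d = 31/34 - 158/d)
1/w(-134) = 1/(31/34 - 158/(-134)) = 1/(31/34 - 158*(-1/134)) = 1/(31/34 + 79/67) = 1/(4763/2278) = 2278/4763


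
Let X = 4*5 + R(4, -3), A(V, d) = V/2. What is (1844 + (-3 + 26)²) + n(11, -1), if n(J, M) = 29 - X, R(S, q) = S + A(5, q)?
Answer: 4751/2 ≈ 2375.5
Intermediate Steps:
A(V, d) = V/2 (A(V, d) = V*(½) = V/2)
R(S, q) = 5/2 + S (R(S, q) = S + (½)*5 = S + 5/2 = 5/2 + S)
X = 53/2 (X = 4*5 + (5/2 + 4) = 20 + 13/2 = 53/2 ≈ 26.500)
n(J, M) = 5/2 (n(J, M) = 29 - 1*53/2 = 29 - 53/2 = 5/2)
(1844 + (-3 + 26)²) + n(11, -1) = (1844 + (-3 + 26)²) + 5/2 = (1844 + 23²) + 5/2 = (1844 + 529) + 5/2 = 2373 + 5/2 = 4751/2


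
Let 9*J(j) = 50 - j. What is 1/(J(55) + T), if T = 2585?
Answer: 9/23260 ≈ 0.00038693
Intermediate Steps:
J(j) = 50/9 - j/9 (J(j) = (50 - j)/9 = 50/9 - j/9)
1/(J(55) + T) = 1/((50/9 - 1/9*55) + 2585) = 1/((50/9 - 55/9) + 2585) = 1/(-5/9 + 2585) = 1/(23260/9) = 9/23260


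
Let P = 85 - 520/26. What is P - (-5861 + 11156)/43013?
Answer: 2790550/43013 ≈ 64.877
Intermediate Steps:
P = 65 (P = 85 - 520/26 = 85 - 5*4 = 85 - 20 = 65)
P - (-5861 + 11156)/43013 = 65 - (-5861 + 11156)/43013 = 65 - 5295/43013 = 2790550/43013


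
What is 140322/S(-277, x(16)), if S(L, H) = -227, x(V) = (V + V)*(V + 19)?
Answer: -140322/227 ≈ -618.16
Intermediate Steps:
x(V) = 2*V*(19 + V) (x(V) = (2*V)*(19 + V) = 2*V*(19 + V))
140322/S(-277, x(16)) = 140322/(-227) = 140322*(-1/227) = -140322/227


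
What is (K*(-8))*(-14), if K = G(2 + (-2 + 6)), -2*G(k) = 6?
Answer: -336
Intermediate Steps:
G(k) = -3 (G(k) = -½*6 = -3)
K = -3
(K*(-8))*(-14) = -3*(-8)*(-14) = 24*(-14) = -336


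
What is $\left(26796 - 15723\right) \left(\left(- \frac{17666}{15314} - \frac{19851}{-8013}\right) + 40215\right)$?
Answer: $\frac{9107521467179763}{20451847} \approx 4.4532 \cdot 10^{8}$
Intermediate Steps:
$\left(26796 - 15723\right) \left(\left(- \frac{17666}{15314} - \frac{19851}{-8013}\right) + 40215\right) = 11073 \left(\left(\left(-17666\right) \frac{1}{15314} - - \frac{6617}{2671}\right) + 40215\right) = 11073 \left(\left(- \frac{8833}{7657} + \frac{6617}{2671}\right) + 40215\right) = 11073 \left(\frac{27073426}{20451847} + 40215\right) = 11073 \cdot \frac{822498100531}{20451847} = \frac{9107521467179763}{20451847}$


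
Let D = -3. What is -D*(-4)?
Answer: -12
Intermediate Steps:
-D*(-4) = -1*(-3)*(-4) = 3*(-4) = -12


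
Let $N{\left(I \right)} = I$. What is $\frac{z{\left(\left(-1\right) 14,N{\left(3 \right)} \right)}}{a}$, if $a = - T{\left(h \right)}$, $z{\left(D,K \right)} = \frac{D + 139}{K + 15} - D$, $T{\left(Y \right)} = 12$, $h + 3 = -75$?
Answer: $- \frac{377}{216} \approx -1.7454$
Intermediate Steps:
$h = -78$ ($h = -3 - 75 = -78$)
$z{\left(D,K \right)} = - D + \frac{139 + D}{15 + K}$ ($z{\left(D,K \right)} = \frac{139 + D}{15 + K} - D = - D + \frac{139 + D}{15 + K}$)
$a = -12$ ($a = \left(-1\right) 12 = -12$)
$\frac{z{\left(\left(-1\right) 14,N{\left(3 \right)} \right)}}{a} = \frac{\frac{1}{15 + 3} \left(139 - 14 \left(\left(-1\right) 14\right) - \left(-1\right) 14 \cdot 3\right)}{-12} = \frac{139 - -196 - \left(-14\right) 3}{18} \left(- \frac{1}{12}\right) = \frac{139 + 196 + 42}{18} \left(- \frac{1}{12}\right) = \frac{1}{18} \cdot 377 \left(- \frac{1}{12}\right) = \frac{377}{18} \left(- \frac{1}{12}\right) = - \frac{377}{216}$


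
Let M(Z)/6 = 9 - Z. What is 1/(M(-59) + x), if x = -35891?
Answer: -1/35483 ≈ -2.8183e-5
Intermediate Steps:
M(Z) = 54 - 6*Z (M(Z) = 6*(9 - Z) = 54 - 6*Z)
1/(M(-59) + x) = 1/((54 - 6*(-59)) - 35891) = 1/((54 + 354) - 35891) = 1/(408 - 35891) = 1/(-35483) = -1/35483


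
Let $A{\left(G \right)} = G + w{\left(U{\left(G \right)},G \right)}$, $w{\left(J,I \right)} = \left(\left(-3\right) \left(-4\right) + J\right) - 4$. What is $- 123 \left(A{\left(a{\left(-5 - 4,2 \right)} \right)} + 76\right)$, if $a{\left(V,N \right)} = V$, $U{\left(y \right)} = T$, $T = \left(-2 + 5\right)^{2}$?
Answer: $-10332$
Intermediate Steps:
$T = 9$ ($T = 3^{2} = 9$)
$U{\left(y \right)} = 9$
$w{\left(J,I \right)} = 8 + J$ ($w{\left(J,I \right)} = \left(12 + J\right) - 4 = 8 + J$)
$A{\left(G \right)} = 17 + G$ ($A{\left(G \right)} = G + \left(8 + 9\right) = G + 17 = 17 + G$)
$- 123 \left(A{\left(a{\left(-5 - 4,2 \right)} \right)} + 76\right) = - 123 \left(\left(17 - 9\right) + 76\right) = - 123 \left(8 + 76\right) = \left(-123\right) 84 = -10332$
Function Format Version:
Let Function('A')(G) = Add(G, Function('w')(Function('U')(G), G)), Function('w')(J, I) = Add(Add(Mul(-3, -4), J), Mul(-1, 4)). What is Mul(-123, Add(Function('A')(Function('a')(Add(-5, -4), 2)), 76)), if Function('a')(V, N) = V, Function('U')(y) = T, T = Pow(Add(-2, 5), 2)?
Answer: -10332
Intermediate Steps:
T = 9 (T = Pow(3, 2) = 9)
Function('U')(y) = 9
Function('w')(J, I) = Add(8, J) (Function('w')(J, I) = Add(Add(12, J), -4) = Add(8, J))
Function('A')(G) = Add(17, G) (Function('A')(G) = Add(G, Add(8, 9)) = Add(G, 17) = Add(17, G))
Mul(-123, Add(Function('A')(Function('a')(Add(-5, -4), 2)), 76)) = Mul(-123, Add(Add(17, Add(-5, -4)), 76)) = Mul(-123, Add(Add(17, -9), 76)) = Mul(-123, Add(8, 76)) = Mul(-123, 84) = -10332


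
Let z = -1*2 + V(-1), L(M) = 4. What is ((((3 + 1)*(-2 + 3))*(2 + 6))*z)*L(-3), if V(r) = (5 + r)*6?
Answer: 2816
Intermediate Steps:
V(r) = 30 + 6*r
z = 22 (z = -1*2 + (30 + 6*(-1)) = -2 + (30 - 6) = -2 + 24 = 22)
((((3 + 1)*(-2 + 3))*(2 + 6))*z)*L(-3) = ((((3 + 1)*(-2 + 3))*(2 + 6))*22)*4 = (((4*1)*8)*22)*4 = ((4*8)*22)*4 = (32*22)*4 = 704*4 = 2816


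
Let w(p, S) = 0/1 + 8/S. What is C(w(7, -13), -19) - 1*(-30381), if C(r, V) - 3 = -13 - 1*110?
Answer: 30261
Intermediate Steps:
w(p, S) = 8/S (w(p, S) = 0*1 + 8/S = 0 + 8/S = 8/S)
C(r, V) = -120 (C(r, V) = 3 + (-13 - 1*110) = 3 + (-13 - 110) = 3 - 123 = -120)
C(w(7, -13), -19) - 1*(-30381) = -120 - 1*(-30381) = -120 + 30381 = 30261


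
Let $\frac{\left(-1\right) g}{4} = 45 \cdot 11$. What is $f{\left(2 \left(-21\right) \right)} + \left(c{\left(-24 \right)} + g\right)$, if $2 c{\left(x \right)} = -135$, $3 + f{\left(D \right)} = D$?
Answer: $- \frac{4185}{2} \approx -2092.5$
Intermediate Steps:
$f{\left(D \right)} = -3 + D$
$c{\left(x \right)} = - \frac{135}{2}$ ($c{\left(x \right)} = \frac{1}{2} \left(-135\right) = - \frac{135}{2}$)
$g = -1980$ ($g = - 4 \cdot 45 \cdot 11 = \left(-4\right) 495 = -1980$)
$f{\left(2 \left(-21\right) \right)} + \left(c{\left(-24 \right)} + g\right) = \left(-3 + 2 \left(-21\right)\right) - \frac{4095}{2} = \left(-3 - 42\right) - \frac{4095}{2} = -45 - \frac{4095}{2} = - \frac{4185}{2}$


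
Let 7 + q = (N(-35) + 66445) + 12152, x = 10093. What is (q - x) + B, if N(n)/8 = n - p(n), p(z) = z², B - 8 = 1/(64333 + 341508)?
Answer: 23711260426/405841 ≈ 58425.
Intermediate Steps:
B = 3246729/405841 (B = 8 + 1/(64333 + 341508) = 8 + 1/405841 = 3246729/405841 ≈ 8.0000)
N(n) = -8*n² + 8*n (N(n) = 8*(n - n²) = -8*n² + 8*n)
q = 68510 (q = -7 + ((8*(-35)*(1 - 1*(-35)) + 66445) + 12152) = -7 + ((8*(-35)*(1 + 35) + 66445) + 12152) = -7 + ((8*(-35)*36 + 66445) + 12152) = -7 + ((-10080 + 66445) + 12152) = -7 + (56365 + 12152) = -7 + 68517 = 68510)
(q - x) + B = (68510 - 1*10093) + 3246729/405841 = (68510 - 10093) + 3246729/405841 = 58417 + 3246729/405841 = 23711260426/405841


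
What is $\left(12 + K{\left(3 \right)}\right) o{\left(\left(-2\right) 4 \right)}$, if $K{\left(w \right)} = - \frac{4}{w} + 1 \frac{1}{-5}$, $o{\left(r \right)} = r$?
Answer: $- \frac{1256}{15} \approx -83.733$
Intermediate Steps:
$K{\left(w \right)} = - \frac{1}{5} - \frac{4}{w}$ ($K{\left(w \right)} = - \frac{4}{w} + 1 \left(- \frac{1}{5}\right) = - \frac{4}{w} - \frac{1}{5} = - \frac{1}{5} - \frac{4}{w}$)
$\left(12 + K{\left(3 \right)}\right) o{\left(\left(-2\right) 4 \right)} = \left(12 + \frac{-20 - 3}{5 \cdot 3}\right) \left(\left(-2\right) 4\right) = \left(12 + \frac{1}{5} \cdot \frac{1}{3} \left(-20 - 3\right)\right) \left(-8\right) = \left(12 + \frac{1}{5} \cdot \frac{1}{3} \left(-23\right)\right) \left(-8\right) = \left(12 - \frac{23}{15}\right) \left(-8\right) = \frac{157}{15} \left(-8\right) = - \frac{1256}{15}$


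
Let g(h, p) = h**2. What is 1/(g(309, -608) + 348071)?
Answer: 1/443552 ≈ 2.2545e-6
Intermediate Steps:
1/(g(309, -608) + 348071) = 1/(309**2 + 348071) = 1/(95481 + 348071) = 1/443552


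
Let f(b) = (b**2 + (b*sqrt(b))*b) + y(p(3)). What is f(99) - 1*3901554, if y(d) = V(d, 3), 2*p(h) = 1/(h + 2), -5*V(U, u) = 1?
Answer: -19458766/5 + 29403*sqrt(11) ≈ -3.7942e+6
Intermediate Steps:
V(U, u) = -1/5 (V(U, u) = -1/5*1 = -1/5)
p(h) = 1/(2*(2 + h)) (p(h) = 1/(2*(h + 2)) = 1/(2*(2 + h)))
y(d) = -1/5
f(b) = -1/5 + b**2 + b**(5/2) (f(b) = (b**2 + (b*sqrt(b))*b) - 1/5 = (b**2 + b**(3/2)*b) - 1/5 = (b**2 + b**(5/2)) - 1/5 = -1/5 + b**2 + b**(5/2))
f(99) - 1*3901554 = (-1/5 + 99**2 + 99**(5/2)) - 1*3901554 = (-1/5 + 9801 + 29403*sqrt(11)) - 3901554 = (49004/5 + 29403*sqrt(11)) - 3901554 = -19458766/5 + 29403*sqrt(11)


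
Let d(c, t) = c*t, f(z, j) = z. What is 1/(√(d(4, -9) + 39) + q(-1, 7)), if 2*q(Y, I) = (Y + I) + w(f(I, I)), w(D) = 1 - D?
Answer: √3/3 ≈ 0.57735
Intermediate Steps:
q(Y, I) = ½ + Y/2 (q(Y, I) = ((Y + I) + (1 - I))/2 = ((I + Y) + (1 - I))/2 = (1 + Y)/2 = ½ + Y/2)
1/(√(d(4, -9) + 39) + q(-1, 7)) = 1/(√(4*(-9) + 39) + (½ + (½)*(-1))) = 1/(√(-36 + 39) + (½ - ½)) = 1/(√3 + 0) = 1/(√3) = √3/3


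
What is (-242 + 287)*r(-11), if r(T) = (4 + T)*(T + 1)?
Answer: 3150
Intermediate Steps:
r(T) = (1 + T)*(4 + T) (r(T) = (4 + T)*(1 + T) = (1 + T)*(4 + T))
(-242 + 287)*r(-11) = (-242 + 287)*(4 + (-11)² + 5*(-11)) = 45*(4 + 121 - 55) = 45*70 = 3150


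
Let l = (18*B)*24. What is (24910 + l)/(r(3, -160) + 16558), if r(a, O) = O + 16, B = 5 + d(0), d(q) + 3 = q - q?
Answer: 12887/8207 ≈ 1.5702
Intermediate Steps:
d(q) = -3 (d(q) = -3 + (q - q) = -3 + 0 = -3)
B = 2 (B = 5 - 3 = 2)
r(a, O) = 16 + O
l = 864 (l = (18*2)*24 = 36*24 = 864)
(24910 + l)/(r(3, -160) + 16558) = (24910 + 864)/((16 - 160) + 16558) = 25774/(-144 + 16558) = 25774/16414 = 25774*(1/16414) = 12887/8207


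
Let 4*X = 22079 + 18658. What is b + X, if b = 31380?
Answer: 166257/4 ≈ 41564.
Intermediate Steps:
X = 40737/4 (X = (22079 + 18658)/4 = (¼)*40737 = 40737/4 ≈ 10184.)
b + X = 31380 + 40737/4 = 166257/4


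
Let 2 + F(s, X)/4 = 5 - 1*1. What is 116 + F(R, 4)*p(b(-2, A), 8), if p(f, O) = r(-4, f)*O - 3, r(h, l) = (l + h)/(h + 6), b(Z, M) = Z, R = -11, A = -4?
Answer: -100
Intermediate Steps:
F(s, X) = 8 (F(s, X) = -8 + 4*(5 - 1*1) = -8 + 4*(5 - 1) = -8 + 4*4 = -8 + 16 = 8)
r(h, l) = (h + l)/(6 + h)
p(f, O) = -3 + O*(-2 + f/2) (p(f, O) = ((-4 + f)/(6 - 4))*O - 3 = ((-4 + f)/2)*O - 3 = (-2 + f/2)*O - 3 = O*(-2 + f/2) - 3 = -3 + O*(-2 + f/2))
116 + F(R, 4)*p(b(-2, A), 8) = 116 + 8*(-3 + (½)*8*(-4 - 2)) = 116 + 8*(-3 + (½)*8*(-6)) = 116 + 8*(-3 - 24) = 116 + 8*(-27) = 116 - 216 = -100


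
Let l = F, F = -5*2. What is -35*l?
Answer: 350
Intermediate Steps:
F = -10
l = -10
-35*l = -35*(-10) = 350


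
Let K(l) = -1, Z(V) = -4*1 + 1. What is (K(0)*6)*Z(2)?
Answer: 18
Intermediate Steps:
Z(V) = -3 (Z(V) = -4 + 1 = -3)
(K(0)*6)*Z(2) = -1*6*(-3) = -6*(-3) = 18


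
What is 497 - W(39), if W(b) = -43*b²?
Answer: 65900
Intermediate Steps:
497 - W(39) = 497 - (-43)*39² = 497 - (-43)*1521 = 497 - 1*(-65403) = 497 + 65403 = 65900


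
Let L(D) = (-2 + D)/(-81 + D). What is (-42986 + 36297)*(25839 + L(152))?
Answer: -12272435391/71 ≈ -1.7285e+8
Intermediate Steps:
L(D) = (-2 + D)/(-81 + D)
(-42986 + 36297)*(25839 + L(152)) = (-42986 + 36297)*(25839 + (-2 + 152)/(-81 + 152)) = -6689*(25839 + 150/71) = -6689*1834719/71 = -12272435391/71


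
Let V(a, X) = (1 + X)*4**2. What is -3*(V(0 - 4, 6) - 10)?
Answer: -306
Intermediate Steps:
V(a, X) = 16 + 16*X (V(a, X) = (1 + X)*16 = 16 + 16*X)
-3*(V(0 - 4, 6) - 10) = -3*((16 + 16*6) - 10) = -3*((16 + 96) - 10) = -3*(112 - 10) = -3*102 = -306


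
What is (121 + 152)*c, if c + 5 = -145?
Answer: -40950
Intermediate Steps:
c = -150 (c = -5 - 145 = -150)
(121 + 152)*c = (121 + 152)*(-150) = 273*(-150) = -40950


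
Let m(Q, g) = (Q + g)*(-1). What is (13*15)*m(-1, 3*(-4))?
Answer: 2535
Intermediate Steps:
m(Q, g) = -Q - g
(13*15)*m(-1, 3*(-4)) = (13*15)*(-1*(-1) - 3*(-4)) = 195*(1 - 1*(-12)) = 195*(1 + 12) = 195*13 = 2535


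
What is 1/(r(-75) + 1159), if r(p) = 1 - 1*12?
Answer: 1/1148 ≈ 0.00087108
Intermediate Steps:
r(p) = -11 (r(p) = 1 - 12 = -11)
1/(r(-75) + 1159) = 1/(-11 + 1159) = 1/1148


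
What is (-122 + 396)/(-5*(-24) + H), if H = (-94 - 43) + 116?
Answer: 274/99 ≈ 2.7677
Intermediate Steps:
H = -21 (H = -137 + 116 = -21)
(-122 + 396)/(-5*(-24) + H) = (-122 + 396)/(-5*(-24) - 21) = 274/(120 - 21) = 274/99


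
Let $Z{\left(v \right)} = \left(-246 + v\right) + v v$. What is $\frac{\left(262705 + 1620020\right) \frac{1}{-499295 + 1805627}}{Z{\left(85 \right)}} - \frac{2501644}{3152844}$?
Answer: $- \frac{17326620043141}{21842508530016} \approx -0.79325$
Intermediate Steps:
$Z{\left(v \right)} = -246 + v + v^{2}$ ($Z{\left(v \right)} = \left(-246 + v\right) + v^{2} = -246 + v + v^{2}$)
$\frac{\left(262705 + 1620020\right) \frac{1}{-499295 + 1805627}}{Z{\left(85 \right)}} - \frac{2501644}{3152844} = \frac{\left(262705 + 1620020\right) \frac{1}{-499295 + 1805627}}{-246 + 85 + 85^{2}} - \frac{2501644}{3152844} = \frac{1882725 \cdot \frac{1}{1306332}}{-246 + 85 + 7225} - \frac{16903}{21303} = \frac{1882725 \cdot \frac{1}{1306332}}{7064} - \frac{16903}{21303} = \frac{627575}{435444} \cdot \frac{1}{7064} - \frac{16903}{21303} = \frac{627575}{3075976416} - \frac{16903}{21303} = - \frac{17326620043141}{21842508530016}$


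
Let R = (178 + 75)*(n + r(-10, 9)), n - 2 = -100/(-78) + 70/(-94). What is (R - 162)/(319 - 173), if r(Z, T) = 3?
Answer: 1135502/133809 ≈ 8.4860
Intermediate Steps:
n = 4651/1833 (n = 2 + (-100/(-78) + 70/(-94)) = 2 + (-100*(-1/78) + 70*(-1/94)) = 2 + (50/39 - 35/47) = 2 + 985/1833 = 4651/1833 ≈ 2.5374)
R = 2567950/1833 (R = (178 + 75)*(4651/1833 + 3) = 253*(10150/1833) = 2567950/1833 ≈ 1401.0)
(R - 162)/(319 - 173) = (2567950/1833 - 162)/(319 - 173) = (2271004/1833)/146 = (2271004/1833)*(1/146) = 1135502/133809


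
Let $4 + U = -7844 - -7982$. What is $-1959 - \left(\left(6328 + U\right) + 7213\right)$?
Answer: $-15634$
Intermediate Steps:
$U = 134$ ($U = -4 - -138 = -4 + \left(-7844 + 7982\right) = -4 + 138 = 134$)
$-1959 - \left(\left(6328 + U\right) + 7213\right) = -1959 - \left(\left(6328 + 134\right) + 7213\right) = -1959 - \left(6462 + 7213\right) = -1959 - 13675 = -15634$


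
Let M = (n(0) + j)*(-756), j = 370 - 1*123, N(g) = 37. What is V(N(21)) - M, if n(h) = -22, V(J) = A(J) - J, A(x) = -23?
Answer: 170040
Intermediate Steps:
V(J) = -23 - J
j = 247 (j = 370 - 123 = 247)
M = -170100 (M = (-22 + 247)*(-756) = 225*(-756) = -170100)
V(N(21)) - M = (-23 - 1*37) - 1*(-170100) = (-23 - 37) + 170100 = -60 + 170100 = 170040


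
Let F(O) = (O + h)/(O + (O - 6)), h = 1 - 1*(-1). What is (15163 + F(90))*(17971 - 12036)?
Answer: 7829612245/87 ≈ 8.9996e+7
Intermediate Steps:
h = 2 (h = 1 + 1 = 2)
F(O) = (2 + O)/(-6 + 2*O) (F(O) = (O + 2)/(O + (O - 6)) = (2 + O)/(O + (-6 + O)) = (2 + O)/(-6 + 2*O))
(15163 + F(90))*(17971 - 12036) = (15163 + (2 + 90)/(2*(-3 + 90)))*(17971 - 12036) = (15163 + (½)*92/87)*5935 = (15163 + (½)*(1/87)*92)*5935 = (15163 + 46/87)*5935 = (1319227/87)*5935 = 7829612245/87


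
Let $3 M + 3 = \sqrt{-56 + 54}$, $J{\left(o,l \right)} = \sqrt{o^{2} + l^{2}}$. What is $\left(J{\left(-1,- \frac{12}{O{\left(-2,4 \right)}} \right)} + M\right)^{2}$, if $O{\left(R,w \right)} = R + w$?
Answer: $\frac{\left(-3 + 3 \sqrt{37} + i \sqrt{2}\right)^{2}}{9} \approx 25.612 + 4.7921 i$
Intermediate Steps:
$J{\left(o,l \right)} = \sqrt{l^{2} + o^{2}}$
$M = -1 + \frac{i \sqrt{2}}{3}$ ($M = -1 + \frac{\sqrt{-56 + 54}}{3} = -1 + \frac{\sqrt{-2}}{3} = -1 + \frac{i \sqrt{2}}{3} \approx -1.0 + 0.4714 i$)
$\left(J{\left(-1,- \frac{12}{O{\left(-2,4 \right)}} \right)} + M\right)^{2} = \left(\sqrt{\left(- \frac{12}{-2 + 4}\right)^{2} + \left(-1\right)^{2}} - \left(1 - \frac{i \sqrt{2}}{3}\right)\right)^{2} = \left(\sqrt{\left(- \frac{12}{2}\right)^{2} + 1} - \left(1 - \frac{i \sqrt{2}}{3}\right)\right)^{2} = \left(\sqrt{\left(\left(-12\right) \frac{1}{2}\right)^{2} + 1} - \left(1 - \frac{i \sqrt{2}}{3}\right)\right)^{2} = \left(\sqrt{\left(-6\right)^{2} + 1} - \left(1 - \frac{i \sqrt{2}}{3}\right)\right)^{2} = \left(\sqrt{36 + 1} - \left(1 - \frac{i \sqrt{2}}{3}\right)\right)^{2} = \left(\sqrt{37} - \left(1 - \frac{i \sqrt{2}}{3}\right)\right)^{2} = \left(-1 + \sqrt{37} + \frac{i \sqrt{2}}{3}\right)^{2}$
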